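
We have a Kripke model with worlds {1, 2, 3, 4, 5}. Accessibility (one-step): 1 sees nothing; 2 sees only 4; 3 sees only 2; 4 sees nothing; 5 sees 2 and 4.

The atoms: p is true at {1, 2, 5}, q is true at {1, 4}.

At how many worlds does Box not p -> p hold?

4

1: Box not p is T, p is T. ✓
2: Box not p is T, p is T. ✓
3: Box not p is F, p is F. ✓
4: Box not p is T, p is F. ✗
5: Box not p is F, p is T. ✓
Satisfying worlds: {1, 2, 3, 5}.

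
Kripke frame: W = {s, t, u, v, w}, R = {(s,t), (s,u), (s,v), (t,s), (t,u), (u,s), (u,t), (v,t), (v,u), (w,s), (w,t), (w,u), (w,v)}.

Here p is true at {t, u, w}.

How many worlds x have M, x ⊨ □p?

s: successors {t, u, v}; p there: t:T, u:T, v:F. ✗
t: successors {s, u}; p there: s:F, u:T. ✗
u: successors {s, t}; p there: s:F, t:T. ✗
v: successors {t, u}; p there: t:T, u:T. ✓
w: successors {s, t, u, v}; p there: s:F, t:T, u:T, v:F. ✗
Satisfying worlds: {v}.

1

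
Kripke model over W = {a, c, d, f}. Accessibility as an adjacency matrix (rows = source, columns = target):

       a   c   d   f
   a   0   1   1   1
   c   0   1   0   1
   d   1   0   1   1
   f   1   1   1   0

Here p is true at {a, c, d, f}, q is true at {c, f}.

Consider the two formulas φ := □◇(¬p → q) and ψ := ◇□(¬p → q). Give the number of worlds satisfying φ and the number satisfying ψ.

For □◇(¬p → q):
a: successors {c, d, f}; ◇(¬p → q) there: c:T, d:T, f:T. ✓
c: successors {c, f}; ◇(¬p → q) there: c:T, f:T. ✓
d: successors {a, d, f}; ◇(¬p → q) there: a:T, d:T, f:T. ✓
f: successors {a, c, d}; ◇(¬p → q) there: a:T, c:T, d:T. ✓
— 4 worlds.
For ◇□(¬p → q):
a: successors {c, d, f}; □(¬p → q) there: c:T, d:T, f:T. ✓
c: successors {c, f}; □(¬p → q) there: c:T, f:T. ✓
d: successors {a, d, f}; □(¬p → q) there: a:T, d:T, f:T. ✓
f: successors {a, c, d}; □(¬p → q) there: a:T, c:T, d:T. ✓
— 4 worlds.

4 and 4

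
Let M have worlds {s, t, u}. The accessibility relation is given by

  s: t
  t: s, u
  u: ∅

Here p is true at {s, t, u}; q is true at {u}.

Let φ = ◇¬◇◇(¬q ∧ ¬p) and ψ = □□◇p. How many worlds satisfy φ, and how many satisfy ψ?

For ◇¬◇◇(¬q ∧ ¬p):
s: successors {t}; ¬◇◇(¬q ∧ ¬p) there: t:T. ✓
t: successors {s, u}; ¬◇◇(¬q ∧ ¬p) there: s:T, u:T. ✓
u: no successors, so ◇¬◇◇(¬q ∧ ¬p) fails. ✗
— 2 worlds.
For □□◇p:
s: successors {t}; □◇p there: t:F. ✗
t: successors {s, u}; □◇p there: s:T, u:T. ✓
u: no successors, so □□◇p holds vacuously. ✓
— 2 worlds.

2 and 2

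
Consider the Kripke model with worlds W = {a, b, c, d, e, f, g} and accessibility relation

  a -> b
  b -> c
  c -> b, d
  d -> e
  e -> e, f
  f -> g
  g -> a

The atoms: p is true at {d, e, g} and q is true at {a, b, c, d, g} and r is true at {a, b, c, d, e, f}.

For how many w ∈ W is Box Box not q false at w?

6

a: successors {b}; Box not q there: b:F. ✗
b: successors {c}; Box not q there: c:F. ✗
c: successors {b, d}; Box not q there: b:F, d:T. ✗
d: successors {e}; Box not q there: e:T. ✓
e: successors {e, f}; Box not q there: e:T, f:F. ✗
f: successors {g}; Box not q there: g:F. ✗
g: successors {a}; Box not q there: a:F. ✗
Satisfying worlds: {d}.
So Box Box not q fails at the other 6 worlds.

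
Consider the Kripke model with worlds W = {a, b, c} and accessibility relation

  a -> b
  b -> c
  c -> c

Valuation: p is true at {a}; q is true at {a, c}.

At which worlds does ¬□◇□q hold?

∅

a: □◇□q is T. ✗
b: □◇□q is T. ✗
c: □◇□q is T. ✗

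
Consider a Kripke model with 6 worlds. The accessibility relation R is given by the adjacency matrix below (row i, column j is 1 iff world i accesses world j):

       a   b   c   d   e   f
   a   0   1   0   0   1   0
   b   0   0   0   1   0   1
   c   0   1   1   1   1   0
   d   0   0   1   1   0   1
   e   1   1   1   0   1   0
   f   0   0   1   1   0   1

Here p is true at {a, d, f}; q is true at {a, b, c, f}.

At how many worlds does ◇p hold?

5

a: successors {b, e}; p there: b:F, e:F. ✗
b: successors {d, f}; p there: d:T, f:T. ✓
c: successors {b, c, d, e}; p there: b:F, c:F, d:T, e:F. ✓
d: successors {c, d, f}; p there: c:F, d:T, f:T. ✓
e: successors {a, b, c, e}; p there: a:T, b:F, c:F, e:F. ✓
f: successors {c, d, f}; p there: c:F, d:T, f:T. ✓
Satisfying worlds: {b, c, d, e, f}.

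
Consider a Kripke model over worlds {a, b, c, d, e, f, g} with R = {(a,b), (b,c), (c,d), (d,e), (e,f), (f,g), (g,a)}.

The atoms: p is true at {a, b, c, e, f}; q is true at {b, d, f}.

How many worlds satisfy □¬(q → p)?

1

a: successors {b}; ¬(q → p) there: b:F. ✗
b: successors {c}; ¬(q → p) there: c:F. ✗
c: successors {d}; ¬(q → p) there: d:T. ✓
d: successors {e}; ¬(q → p) there: e:F. ✗
e: successors {f}; ¬(q → p) there: f:F. ✗
f: successors {g}; ¬(q → p) there: g:F. ✗
g: successors {a}; ¬(q → p) there: a:F. ✗
Satisfying worlds: {c}.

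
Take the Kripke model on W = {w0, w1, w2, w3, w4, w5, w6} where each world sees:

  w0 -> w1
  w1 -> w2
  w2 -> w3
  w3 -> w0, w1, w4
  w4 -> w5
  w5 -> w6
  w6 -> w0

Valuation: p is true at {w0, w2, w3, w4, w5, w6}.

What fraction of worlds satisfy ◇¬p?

2/7

w0: successors {w1}; ¬p there: w1:T. ✓
w1: successors {w2}; ¬p there: w2:F. ✗
w2: successors {w3}; ¬p there: w3:F. ✗
w3: successors {w0, w1, w4}; ¬p there: w0:F, w1:T, w4:F. ✓
w4: successors {w5}; ¬p there: w5:F. ✗
w5: successors {w6}; ¬p there: w6:F. ✗
w6: successors {w0}; ¬p there: w0:F. ✗
That's 2 of 7 worlds, so 2/7.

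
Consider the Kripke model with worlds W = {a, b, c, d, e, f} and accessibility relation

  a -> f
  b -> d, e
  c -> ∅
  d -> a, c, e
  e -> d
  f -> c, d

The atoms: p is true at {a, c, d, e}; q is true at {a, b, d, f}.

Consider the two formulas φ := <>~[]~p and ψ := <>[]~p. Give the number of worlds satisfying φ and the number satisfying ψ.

5 and 2

For <>~[]~p:
a: successors {f}; ~[]~p there: f:T. ✓
b: successors {d, e}; ~[]~p there: d:T, e:T. ✓
c: no successors, so <>~[]~p fails. ✗
d: successors {a, c, e}; ~[]~p there: a:F, c:F, e:T. ✓
e: successors {d}; ~[]~p there: d:T. ✓
f: successors {c, d}; ~[]~p there: c:F, d:T. ✓
— 5 worlds.
For <>[]~p:
a: successors {f}; []~p there: f:F. ✗
b: successors {d, e}; []~p there: d:F, e:F. ✗
c: no successors, so <>[]~p fails. ✗
d: successors {a, c, e}; []~p there: a:T, c:T, e:F. ✓
e: successors {d}; []~p there: d:F. ✗
f: successors {c, d}; []~p there: c:T, d:F. ✓
— 2 worlds.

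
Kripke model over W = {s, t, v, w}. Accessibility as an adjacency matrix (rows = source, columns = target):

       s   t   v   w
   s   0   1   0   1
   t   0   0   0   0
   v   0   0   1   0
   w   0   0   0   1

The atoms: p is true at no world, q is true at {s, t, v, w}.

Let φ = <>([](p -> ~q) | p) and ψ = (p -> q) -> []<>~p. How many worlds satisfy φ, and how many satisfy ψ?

For <>([](p -> ~q) | p):
s: successors {t, w}; [](p -> ~q) | p there: t:T, w:T. ✓
t: no successors, so <>([](p -> ~q) | p) fails. ✗
v: successors {v}; [](p -> ~q) | p there: v:T. ✓
w: successors {w}; [](p -> ~q) | p there: w:T. ✓
— 3 worlds.
For (p -> q) -> []<>~p:
s: p -> q is T, []<>~p is F. ✗
t: p -> q is T, []<>~p is T. ✓
v: p -> q is T, []<>~p is T. ✓
w: p -> q is T, []<>~p is T. ✓
— 3 worlds.

3 and 3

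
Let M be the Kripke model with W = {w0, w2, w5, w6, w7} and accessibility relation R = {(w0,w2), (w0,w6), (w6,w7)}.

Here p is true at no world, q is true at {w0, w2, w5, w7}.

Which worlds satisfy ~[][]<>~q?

w0: [][]<>~q is F. ✓
w2: [][]<>~q is T. ✗
w5: [][]<>~q is T. ✗
w6: [][]<>~q is T. ✗
w7: [][]<>~q is T. ✗

{w0}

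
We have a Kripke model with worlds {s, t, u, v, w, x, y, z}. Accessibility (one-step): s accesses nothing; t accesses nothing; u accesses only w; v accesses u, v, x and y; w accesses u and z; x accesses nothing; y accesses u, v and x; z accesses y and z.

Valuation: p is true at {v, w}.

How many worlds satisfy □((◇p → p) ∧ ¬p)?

s: no successors, so □((◇p → p) ∧ ¬p) holds vacuously. ✓
t: no successors, so □((◇p → p) ∧ ¬p) holds vacuously. ✓
u: successors {w}; (◇p → p) ∧ ¬p there: w:F. ✗
v: successors {u, v, x, y}; (◇p → p) ∧ ¬p there: u:F, v:F, x:T, y:F. ✗
w: successors {u, z}; (◇p → p) ∧ ¬p there: u:F, z:T. ✗
x: no successors, so □((◇p → p) ∧ ¬p) holds vacuously. ✓
y: successors {u, v, x}; (◇p → p) ∧ ¬p there: u:F, v:F, x:T. ✗
z: successors {y, z}; (◇p → p) ∧ ¬p there: y:F, z:T. ✗
Satisfying worlds: {s, t, x}.

3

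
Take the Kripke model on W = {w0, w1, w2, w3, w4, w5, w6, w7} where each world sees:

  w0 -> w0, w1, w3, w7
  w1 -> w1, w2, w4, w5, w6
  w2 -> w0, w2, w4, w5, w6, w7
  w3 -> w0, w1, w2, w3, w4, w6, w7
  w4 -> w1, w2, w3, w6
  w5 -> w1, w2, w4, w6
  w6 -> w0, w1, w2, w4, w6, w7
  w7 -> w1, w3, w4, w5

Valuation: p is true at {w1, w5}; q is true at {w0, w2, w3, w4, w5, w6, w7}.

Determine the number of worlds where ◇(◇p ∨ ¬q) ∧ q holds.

7

w0: ◇(◇p ∨ ¬q) is T, q is T. ✓
w1: ◇(◇p ∨ ¬q) is T, q is F. ✗
w2: ◇(◇p ∨ ¬q) is T, q is T. ✓
w3: ◇(◇p ∨ ¬q) is T, q is T. ✓
w4: ◇(◇p ∨ ¬q) is T, q is T. ✓
w5: ◇(◇p ∨ ¬q) is T, q is T. ✓
w6: ◇(◇p ∨ ¬q) is T, q is T. ✓
w7: ◇(◇p ∨ ¬q) is T, q is T. ✓
Satisfying worlds: {w0, w2, w3, w4, w5, w6, w7}.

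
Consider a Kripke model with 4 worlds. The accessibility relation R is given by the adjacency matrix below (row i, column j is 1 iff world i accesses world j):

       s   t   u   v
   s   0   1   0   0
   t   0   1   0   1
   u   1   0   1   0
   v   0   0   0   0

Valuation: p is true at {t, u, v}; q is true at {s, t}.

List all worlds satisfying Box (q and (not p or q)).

{s, v}

s: successors {t}; q and (not p or q) there: t:T. ✓
t: successors {t, v}; q and (not p or q) there: t:T, v:F. ✗
u: successors {s, u}; q and (not p or q) there: s:T, u:F. ✗
v: no successors, so Box (q and (not p or q)) holds vacuously. ✓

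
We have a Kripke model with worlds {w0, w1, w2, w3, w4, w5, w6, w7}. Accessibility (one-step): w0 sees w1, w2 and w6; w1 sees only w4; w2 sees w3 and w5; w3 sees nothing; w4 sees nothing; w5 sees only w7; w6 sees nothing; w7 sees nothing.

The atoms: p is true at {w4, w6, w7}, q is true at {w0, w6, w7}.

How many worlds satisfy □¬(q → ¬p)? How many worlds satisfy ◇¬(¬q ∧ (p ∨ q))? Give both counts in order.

5 and 3

For □¬(q → ¬p):
w0: successors {w1, w2, w6}; ¬(q → ¬p) there: w1:F, w2:F, w6:T. ✗
w1: successors {w4}; ¬(q → ¬p) there: w4:F. ✗
w2: successors {w3, w5}; ¬(q → ¬p) there: w3:F, w5:F. ✗
w3: no successors, so □¬(q → ¬p) holds vacuously. ✓
w4: no successors, so □¬(q → ¬p) holds vacuously. ✓
w5: successors {w7}; ¬(q → ¬p) there: w7:T. ✓
w6: no successors, so □¬(q → ¬p) holds vacuously. ✓
w7: no successors, so □¬(q → ¬p) holds vacuously. ✓
— 5 worlds.
For ◇¬(¬q ∧ (p ∨ q)):
w0: successors {w1, w2, w6}; ¬(¬q ∧ (p ∨ q)) there: w1:T, w2:T, w6:T. ✓
w1: successors {w4}; ¬(¬q ∧ (p ∨ q)) there: w4:F. ✗
w2: successors {w3, w5}; ¬(¬q ∧ (p ∨ q)) there: w3:T, w5:T. ✓
w3: no successors, so ◇¬(¬q ∧ (p ∨ q)) fails. ✗
w4: no successors, so ◇¬(¬q ∧ (p ∨ q)) fails. ✗
w5: successors {w7}; ¬(¬q ∧ (p ∨ q)) there: w7:T. ✓
w6: no successors, so ◇¬(¬q ∧ (p ∨ q)) fails. ✗
w7: no successors, so ◇¬(¬q ∧ (p ∨ q)) fails. ✗
— 3 worlds.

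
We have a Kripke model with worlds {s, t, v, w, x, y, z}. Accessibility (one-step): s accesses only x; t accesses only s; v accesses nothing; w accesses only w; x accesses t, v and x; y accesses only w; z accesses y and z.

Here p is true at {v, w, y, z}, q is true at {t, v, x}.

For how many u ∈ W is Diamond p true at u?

s: successors {x}; p there: x:F. ✗
t: successors {s}; p there: s:F. ✗
v: no successors, so Diamond p fails. ✗
w: successors {w}; p there: w:T. ✓
x: successors {t, v, x}; p there: t:F, v:T, x:F. ✓
y: successors {w}; p there: w:T. ✓
z: successors {y, z}; p there: y:T, z:T. ✓
Satisfying worlds: {w, x, y, z}.

4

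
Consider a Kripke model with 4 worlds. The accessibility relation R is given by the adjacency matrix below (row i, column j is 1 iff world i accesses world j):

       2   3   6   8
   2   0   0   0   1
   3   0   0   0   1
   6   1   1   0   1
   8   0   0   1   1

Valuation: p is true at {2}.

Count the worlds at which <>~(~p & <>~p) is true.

1

2: successors {8}; ~(~p & <>~p) there: 8:F. ✗
3: successors {8}; ~(~p & <>~p) there: 8:F. ✗
6: successors {2, 3, 8}; ~(~p & <>~p) there: 2:T, 3:F, 8:F. ✓
8: successors {6, 8}; ~(~p & <>~p) there: 6:F, 8:F. ✗
Satisfying worlds: {6}.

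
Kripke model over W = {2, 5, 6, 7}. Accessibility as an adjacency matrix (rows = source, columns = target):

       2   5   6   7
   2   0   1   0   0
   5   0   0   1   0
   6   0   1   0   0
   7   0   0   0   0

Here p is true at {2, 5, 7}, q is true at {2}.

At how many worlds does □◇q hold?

2: successors {5}; ◇q there: 5:F. ✗
5: successors {6}; ◇q there: 6:F. ✗
6: successors {5}; ◇q there: 5:F. ✗
7: no successors, so □◇q holds vacuously. ✓
Satisfying worlds: {7}.

1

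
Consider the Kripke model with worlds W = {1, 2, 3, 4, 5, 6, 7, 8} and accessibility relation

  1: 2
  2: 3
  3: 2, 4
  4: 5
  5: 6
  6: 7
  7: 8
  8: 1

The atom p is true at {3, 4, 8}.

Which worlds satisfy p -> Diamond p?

{1, 2, 3, 5, 6, 7}

1: p is F, Diamond p is F. ✓
2: p is F, Diamond p is T. ✓
3: p is T, Diamond p is T. ✓
4: p is T, Diamond p is F. ✗
5: p is F, Diamond p is F. ✓
6: p is F, Diamond p is F. ✓
7: p is F, Diamond p is T. ✓
8: p is T, Diamond p is F. ✗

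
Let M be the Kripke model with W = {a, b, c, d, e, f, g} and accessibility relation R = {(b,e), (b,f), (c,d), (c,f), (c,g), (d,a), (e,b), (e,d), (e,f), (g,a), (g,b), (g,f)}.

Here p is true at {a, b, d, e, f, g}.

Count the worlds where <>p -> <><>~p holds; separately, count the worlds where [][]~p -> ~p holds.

2 and 4

For <>p -> <><>~p:
a: <>p is F, <><>~p is F. ✓
b: <>p is T, <><>~p is F. ✗
c: <>p is T, <><>~p is F. ✗
d: <>p is T, <><>~p is F. ✗
e: <>p is T, <><>~p is F. ✗
f: <>p is F, <><>~p is F. ✓
g: <>p is T, <><>~p is F. ✗
— 2 worlds.
For [][]~p -> ~p:
a: [][]~p is T, ~p is F. ✗
b: [][]~p is F, ~p is F. ✓
c: [][]~p is F, ~p is T. ✓
d: [][]~p is T, ~p is F. ✗
e: [][]~p is F, ~p is F. ✓
f: [][]~p is T, ~p is F. ✗
g: [][]~p is F, ~p is F. ✓
— 4 worlds.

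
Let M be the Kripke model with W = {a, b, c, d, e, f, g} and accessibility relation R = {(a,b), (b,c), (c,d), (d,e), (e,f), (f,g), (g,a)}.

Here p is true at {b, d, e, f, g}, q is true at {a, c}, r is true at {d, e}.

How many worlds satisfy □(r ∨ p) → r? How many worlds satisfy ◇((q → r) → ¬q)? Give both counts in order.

For □(r ∨ p) → r:
a: □(r ∨ p) is T, r is F. ✗
b: □(r ∨ p) is F, r is F. ✓
c: □(r ∨ p) is T, r is F. ✗
d: □(r ∨ p) is T, r is T. ✓
e: □(r ∨ p) is T, r is T. ✓
f: □(r ∨ p) is T, r is F. ✗
g: □(r ∨ p) is F, r is F. ✓
— 4 worlds.
For ◇((q → r) → ¬q):
a: successors {b}; (q → r) → ¬q there: b:T. ✓
b: successors {c}; (q → r) → ¬q there: c:T. ✓
c: successors {d}; (q → r) → ¬q there: d:T. ✓
d: successors {e}; (q → r) → ¬q there: e:T. ✓
e: successors {f}; (q → r) → ¬q there: f:T. ✓
f: successors {g}; (q → r) → ¬q there: g:T. ✓
g: successors {a}; (q → r) → ¬q there: a:T. ✓
— 7 worlds.

4 and 7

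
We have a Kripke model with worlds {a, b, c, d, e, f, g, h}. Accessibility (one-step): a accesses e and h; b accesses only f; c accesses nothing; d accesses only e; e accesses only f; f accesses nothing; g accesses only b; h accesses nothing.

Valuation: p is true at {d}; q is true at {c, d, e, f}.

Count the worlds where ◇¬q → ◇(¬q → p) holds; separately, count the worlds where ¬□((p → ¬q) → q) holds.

For ◇¬q → ◇(¬q → p):
a: ◇¬q is T, ◇(¬q → p) is T. ✓
b: ◇¬q is F, ◇(¬q → p) is T. ✓
c: ◇¬q is F, ◇(¬q → p) is F. ✓
d: ◇¬q is F, ◇(¬q → p) is T. ✓
e: ◇¬q is F, ◇(¬q → p) is T. ✓
f: ◇¬q is F, ◇(¬q → p) is F. ✓
g: ◇¬q is T, ◇(¬q → p) is F. ✗
h: ◇¬q is F, ◇(¬q → p) is F. ✓
— 7 worlds.
For ¬□((p → ¬q) → q):
a: □((p → ¬q) → q) is F. ✓
b: □((p → ¬q) → q) is T. ✗
c: □((p → ¬q) → q) is T. ✗
d: □((p → ¬q) → q) is T. ✗
e: □((p → ¬q) → q) is T. ✗
f: □((p → ¬q) → q) is T. ✗
g: □((p → ¬q) → q) is F. ✓
h: □((p → ¬q) → q) is T. ✗
— 2 worlds.

7 and 2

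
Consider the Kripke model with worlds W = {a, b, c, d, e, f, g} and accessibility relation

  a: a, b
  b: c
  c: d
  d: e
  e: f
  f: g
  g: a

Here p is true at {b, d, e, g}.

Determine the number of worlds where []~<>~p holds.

a: successors {a, b}; ~<>~p there: a:F, b:F. ✗
b: successors {c}; ~<>~p there: c:T. ✓
c: successors {d}; ~<>~p there: d:T. ✓
d: successors {e}; ~<>~p there: e:F. ✗
e: successors {f}; ~<>~p there: f:T. ✓
f: successors {g}; ~<>~p there: g:F. ✗
g: successors {a}; ~<>~p there: a:F. ✗
Satisfying worlds: {b, c, e}.

3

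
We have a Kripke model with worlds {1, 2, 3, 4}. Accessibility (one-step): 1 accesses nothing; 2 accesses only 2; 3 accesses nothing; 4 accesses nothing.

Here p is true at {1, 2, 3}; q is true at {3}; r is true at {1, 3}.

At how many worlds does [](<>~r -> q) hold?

1: no successors, so [](<>~r -> q) holds vacuously. ✓
2: successors {2}; <>~r -> q there: 2:F. ✗
3: no successors, so [](<>~r -> q) holds vacuously. ✓
4: no successors, so [](<>~r -> q) holds vacuously. ✓
Satisfying worlds: {1, 3, 4}.

3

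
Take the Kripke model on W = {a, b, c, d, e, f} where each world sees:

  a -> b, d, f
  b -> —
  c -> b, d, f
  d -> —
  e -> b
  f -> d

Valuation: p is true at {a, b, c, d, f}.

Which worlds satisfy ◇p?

a: successors {b, d, f}; p there: b:T, d:T, f:T. ✓
b: no successors, so ◇p fails. ✗
c: successors {b, d, f}; p there: b:T, d:T, f:T. ✓
d: no successors, so ◇p fails. ✗
e: successors {b}; p there: b:T. ✓
f: successors {d}; p there: d:T. ✓

{a, c, e, f}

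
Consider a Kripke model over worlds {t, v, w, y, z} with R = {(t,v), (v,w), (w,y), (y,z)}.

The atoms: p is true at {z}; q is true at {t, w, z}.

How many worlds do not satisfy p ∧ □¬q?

t: p is F, □¬q is T. ✗
v: p is F, □¬q is F. ✗
w: p is F, □¬q is T. ✗
y: p is F, □¬q is F. ✗
z: p is T, □¬q is T. ✓
Satisfying worlds: {z}.
So p ∧ □¬q fails at the other 4 worlds.

4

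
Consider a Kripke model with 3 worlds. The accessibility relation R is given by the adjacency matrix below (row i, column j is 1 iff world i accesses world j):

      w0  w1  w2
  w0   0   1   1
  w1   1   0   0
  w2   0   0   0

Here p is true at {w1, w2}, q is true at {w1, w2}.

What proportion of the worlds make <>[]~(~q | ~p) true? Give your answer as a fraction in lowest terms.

w0: successors {w1, w2}; []~(~q | ~p) there: w1:F, w2:T. ✓
w1: successors {w0}; []~(~q | ~p) there: w0:T. ✓
w2: no successors, so <>[]~(~q | ~p) fails. ✗
That's 2 of 3 worlds, so 2/3.

2/3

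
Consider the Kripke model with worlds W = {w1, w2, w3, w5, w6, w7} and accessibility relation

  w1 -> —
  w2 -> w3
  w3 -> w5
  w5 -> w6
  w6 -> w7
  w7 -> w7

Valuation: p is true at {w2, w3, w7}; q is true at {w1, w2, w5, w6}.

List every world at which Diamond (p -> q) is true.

{w3, w5}

w1: no successors, so Diamond (p -> q) fails. ✗
w2: successors {w3}; p -> q there: w3:F. ✗
w3: successors {w5}; p -> q there: w5:T. ✓
w5: successors {w6}; p -> q there: w6:T. ✓
w6: successors {w7}; p -> q there: w7:F. ✗
w7: successors {w7}; p -> q there: w7:F. ✗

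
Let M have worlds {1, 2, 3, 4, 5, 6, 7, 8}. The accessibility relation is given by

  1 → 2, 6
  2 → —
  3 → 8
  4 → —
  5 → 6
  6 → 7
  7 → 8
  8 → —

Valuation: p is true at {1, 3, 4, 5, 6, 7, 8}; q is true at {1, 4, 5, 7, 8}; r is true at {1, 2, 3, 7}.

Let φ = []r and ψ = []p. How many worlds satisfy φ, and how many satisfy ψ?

4 and 7

For []r:
1: successors {2, 6}; r there: 2:T, 6:F. ✗
2: no successors, so []r holds vacuously. ✓
3: successors {8}; r there: 8:F. ✗
4: no successors, so []r holds vacuously. ✓
5: successors {6}; r there: 6:F. ✗
6: successors {7}; r there: 7:T. ✓
7: successors {8}; r there: 8:F. ✗
8: no successors, so []r holds vacuously. ✓
— 4 worlds.
For []p:
1: successors {2, 6}; p there: 2:F, 6:T. ✗
2: no successors, so []p holds vacuously. ✓
3: successors {8}; p there: 8:T. ✓
4: no successors, so []p holds vacuously. ✓
5: successors {6}; p there: 6:T. ✓
6: successors {7}; p there: 7:T. ✓
7: successors {8}; p there: 8:T. ✓
8: no successors, so []p holds vacuously. ✓
— 7 worlds.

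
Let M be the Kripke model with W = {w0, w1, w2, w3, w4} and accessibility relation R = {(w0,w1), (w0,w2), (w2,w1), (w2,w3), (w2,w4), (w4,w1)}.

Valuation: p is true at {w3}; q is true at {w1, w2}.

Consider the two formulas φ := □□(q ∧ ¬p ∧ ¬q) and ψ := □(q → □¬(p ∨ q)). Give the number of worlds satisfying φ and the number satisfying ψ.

3 and 4

For □□(q ∧ ¬p ∧ ¬q):
w0: successors {w1, w2}; □(q ∧ ¬p ∧ ¬q) there: w1:T, w2:F. ✗
w1: no successors, so □□(q ∧ ¬p ∧ ¬q) holds vacuously. ✓
w2: successors {w1, w3, w4}; □(q ∧ ¬p ∧ ¬q) there: w1:T, w3:T, w4:F. ✗
w3: no successors, so □□(q ∧ ¬p ∧ ¬q) holds vacuously. ✓
w4: successors {w1}; □(q ∧ ¬p ∧ ¬q) there: w1:T. ✓
— 3 worlds.
For □(q → □¬(p ∨ q)):
w0: successors {w1, w2}; q → □¬(p ∨ q) there: w1:T, w2:F. ✗
w1: no successors, so □(q → □¬(p ∨ q)) holds vacuously. ✓
w2: successors {w1, w3, w4}; q → □¬(p ∨ q) there: w1:T, w3:T, w4:T. ✓
w3: no successors, so □(q → □¬(p ∨ q)) holds vacuously. ✓
w4: successors {w1}; q → □¬(p ∨ q) there: w1:T. ✓
— 4 worlds.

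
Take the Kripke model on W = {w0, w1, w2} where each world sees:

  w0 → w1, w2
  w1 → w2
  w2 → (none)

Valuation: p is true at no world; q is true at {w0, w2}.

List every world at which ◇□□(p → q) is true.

w0: successors {w1, w2}; □□(p → q) there: w1:T, w2:T. ✓
w1: successors {w2}; □□(p → q) there: w2:T. ✓
w2: no successors, so ◇□□(p → q) fails. ✗

{w0, w1}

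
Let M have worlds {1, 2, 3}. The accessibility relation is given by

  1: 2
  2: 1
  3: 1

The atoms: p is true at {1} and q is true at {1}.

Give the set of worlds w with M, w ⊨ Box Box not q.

1: successors {2}; Box not q there: 2:F. ✗
2: successors {1}; Box not q there: 1:T. ✓
3: successors {1}; Box not q there: 1:T. ✓

{2, 3}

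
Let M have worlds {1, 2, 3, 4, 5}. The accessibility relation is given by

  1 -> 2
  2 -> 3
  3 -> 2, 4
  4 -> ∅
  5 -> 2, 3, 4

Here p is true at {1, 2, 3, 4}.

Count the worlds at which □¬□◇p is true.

1: successors {2}; ¬□◇p there: 2:F. ✗
2: successors {3}; ¬□◇p there: 3:T. ✓
3: successors {2, 4}; ¬□◇p there: 2:F, 4:F. ✗
4: no successors, so □¬□◇p holds vacuously. ✓
5: successors {2, 3, 4}; ¬□◇p there: 2:F, 3:T, 4:F. ✗
Satisfying worlds: {2, 4}.

2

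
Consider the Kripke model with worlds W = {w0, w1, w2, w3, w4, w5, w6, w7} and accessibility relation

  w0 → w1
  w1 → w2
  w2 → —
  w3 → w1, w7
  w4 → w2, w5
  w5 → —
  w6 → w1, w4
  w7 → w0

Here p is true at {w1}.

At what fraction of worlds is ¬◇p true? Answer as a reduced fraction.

5/8

w0: ◇p is T. ✗
w1: ◇p is F. ✓
w2: ◇p is F. ✓
w3: ◇p is T. ✗
w4: ◇p is F. ✓
w5: ◇p is F. ✓
w6: ◇p is T. ✗
w7: ◇p is F. ✓
That's 5 of 8 worlds, so 5/8.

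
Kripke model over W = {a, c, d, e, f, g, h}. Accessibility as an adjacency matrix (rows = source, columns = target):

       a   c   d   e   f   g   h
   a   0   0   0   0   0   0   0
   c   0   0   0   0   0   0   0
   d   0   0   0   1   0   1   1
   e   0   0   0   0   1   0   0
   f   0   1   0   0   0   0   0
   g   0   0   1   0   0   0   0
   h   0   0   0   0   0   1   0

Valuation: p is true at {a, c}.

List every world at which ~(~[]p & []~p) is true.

a: ~[]p & []~p is F. ✓
c: ~[]p & []~p is F. ✓
d: ~[]p & []~p is T. ✗
e: ~[]p & []~p is T. ✗
f: ~[]p & []~p is F. ✓
g: ~[]p & []~p is T. ✗
h: ~[]p & []~p is T. ✗

{a, c, f}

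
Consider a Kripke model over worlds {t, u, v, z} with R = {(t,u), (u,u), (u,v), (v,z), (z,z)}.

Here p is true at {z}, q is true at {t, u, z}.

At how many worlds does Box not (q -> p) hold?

1

t: successors {u}; not (q -> p) there: u:T. ✓
u: successors {u, v}; not (q -> p) there: u:T, v:F. ✗
v: successors {z}; not (q -> p) there: z:F. ✗
z: successors {z}; not (q -> p) there: z:F. ✗
Satisfying worlds: {t}.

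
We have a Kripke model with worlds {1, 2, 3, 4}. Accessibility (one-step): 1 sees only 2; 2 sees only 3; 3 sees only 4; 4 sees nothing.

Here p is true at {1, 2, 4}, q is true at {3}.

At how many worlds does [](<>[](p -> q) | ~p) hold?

2

1: successors {2}; <>[](p -> q) | ~p there: 2:F. ✗
2: successors {3}; <>[](p -> q) | ~p there: 3:T. ✓
3: successors {4}; <>[](p -> q) | ~p there: 4:F. ✗
4: no successors, so [](<>[](p -> q) | ~p) holds vacuously. ✓
Satisfying worlds: {2, 4}.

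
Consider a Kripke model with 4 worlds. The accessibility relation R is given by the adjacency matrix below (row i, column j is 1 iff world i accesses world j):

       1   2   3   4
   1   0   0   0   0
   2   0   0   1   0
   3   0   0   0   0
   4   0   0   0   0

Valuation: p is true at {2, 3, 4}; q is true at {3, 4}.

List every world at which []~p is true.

{1, 3, 4}

1: no successors, so []~p holds vacuously. ✓
2: successors {3}; ~p there: 3:F. ✗
3: no successors, so []~p holds vacuously. ✓
4: no successors, so []~p holds vacuously. ✓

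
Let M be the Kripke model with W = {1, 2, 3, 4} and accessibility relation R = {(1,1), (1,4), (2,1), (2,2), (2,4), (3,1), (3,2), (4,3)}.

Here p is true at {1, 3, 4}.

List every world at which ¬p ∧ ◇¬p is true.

{2}

1: ¬p is F, ◇¬p is F. ✗
2: ¬p is T, ◇¬p is T. ✓
3: ¬p is F, ◇¬p is T. ✗
4: ¬p is F, ◇¬p is F. ✗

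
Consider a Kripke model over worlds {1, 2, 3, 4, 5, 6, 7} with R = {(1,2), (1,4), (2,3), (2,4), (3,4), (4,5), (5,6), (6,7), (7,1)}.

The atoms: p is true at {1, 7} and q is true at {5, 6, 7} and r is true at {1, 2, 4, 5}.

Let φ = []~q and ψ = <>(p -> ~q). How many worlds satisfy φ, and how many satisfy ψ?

4 and 6

For []~q:
1: successors {2, 4}; ~q there: 2:T, 4:T. ✓
2: successors {3, 4}; ~q there: 3:T, 4:T. ✓
3: successors {4}; ~q there: 4:T. ✓
4: successors {5}; ~q there: 5:F. ✗
5: successors {6}; ~q there: 6:F. ✗
6: successors {7}; ~q there: 7:F. ✗
7: successors {1}; ~q there: 1:T. ✓
— 4 worlds.
For <>(p -> ~q):
1: successors {2, 4}; p -> ~q there: 2:T, 4:T. ✓
2: successors {3, 4}; p -> ~q there: 3:T, 4:T. ✓
3: successors {4}; p -> ~q there: 4:T. ✓
4: successors {5}; p -> ~q there: 5:T. ✓
5: successors {6}; p -> ~q there: 6:T. ✓
6: successors {7}; p -> ~q there: 7:F. ✗
7: successors {1}; p -> ~q there: 1:T. ✓
— 6 worlds.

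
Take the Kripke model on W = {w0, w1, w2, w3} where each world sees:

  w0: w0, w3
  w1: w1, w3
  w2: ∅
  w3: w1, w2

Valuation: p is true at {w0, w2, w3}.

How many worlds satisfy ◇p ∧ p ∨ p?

w0: ◇p ∧ p is T, p is T. ✓
w1: ◇p ∧ p is F, p is F. ✗
w2: ◇p ∧ p is F, p is T. ✓
w3: ◇p ∧ p is T, p is T. ✓
Satisfying worlds: {w0, w2, w3}.

3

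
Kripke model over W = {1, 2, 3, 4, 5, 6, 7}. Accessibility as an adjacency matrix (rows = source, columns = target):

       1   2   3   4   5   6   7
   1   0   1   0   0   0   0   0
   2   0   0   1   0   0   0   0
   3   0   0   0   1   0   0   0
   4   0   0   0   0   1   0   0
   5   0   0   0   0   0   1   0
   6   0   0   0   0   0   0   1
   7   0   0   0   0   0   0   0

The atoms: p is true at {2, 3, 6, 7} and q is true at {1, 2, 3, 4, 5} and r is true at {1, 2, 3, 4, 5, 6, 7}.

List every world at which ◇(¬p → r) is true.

{1, 2, 3, 4, 5, 6}

1: successors {2}; ¬p → r there: 2:T. ✓
2: successors {3}; ¬p → r there: 3:T. ✓
3: successors {4}; ¬p → r there: 4:T. ✓
4: successors {5}; ¬p → r there: 5:T. ✓
5: successors {6}; ¬p → r there: 6:T. ✓
6: successors {7}; ¬p → r there: 7:T. ✓
7: no successors, so ◇(¬p → r) fails. ✗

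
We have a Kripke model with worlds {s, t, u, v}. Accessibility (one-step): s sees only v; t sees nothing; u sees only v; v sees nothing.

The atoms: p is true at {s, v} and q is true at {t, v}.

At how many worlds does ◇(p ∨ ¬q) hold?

s: successors {v}; p ∨ ¬q there: v:T. ✓
t: no successors, so ◇(p ∨ ¬q) fails. ✗
u: successors {v}; p ∨ ¬q there: v:T. ✓
v: no successors, so ◇(p ∨ ¬q) fails. ✗
Satisfying worlds: {s, u}.

2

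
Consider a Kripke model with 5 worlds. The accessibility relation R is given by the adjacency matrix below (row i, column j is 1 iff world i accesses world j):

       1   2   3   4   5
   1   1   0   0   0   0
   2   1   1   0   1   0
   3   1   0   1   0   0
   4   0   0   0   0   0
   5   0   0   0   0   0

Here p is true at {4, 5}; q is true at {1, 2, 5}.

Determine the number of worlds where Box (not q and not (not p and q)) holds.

1: successors {1}; not q and not (not p and q) there: 1:F. ✗
2: successors {1, 2, 4}; not q and not (not p and q) there: 1:F, 2:F, 4:T. ✗
3: successors {1, 3}; not q and not (not p and q) there: 1:F, 3:T. ✗
4: no successors, so Box (not q and not (not p and q)) holds vacuously. ✓
5: no successors, so Box (not q and not (not p and q)) holds vacuously. ✓
Satisfying worlds: {4, 5}.

2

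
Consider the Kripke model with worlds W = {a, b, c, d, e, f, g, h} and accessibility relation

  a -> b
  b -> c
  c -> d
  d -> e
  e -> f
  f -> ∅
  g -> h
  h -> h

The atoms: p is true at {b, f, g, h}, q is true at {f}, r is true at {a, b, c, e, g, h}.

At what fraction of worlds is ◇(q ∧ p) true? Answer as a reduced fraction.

a: successors {b}; q ∧ p there: b:F. ✗
b: successors {c}; q ∧ p there: c:F. ✗
c: successors {d}; q ∧ p there: d:F. ✗
d: successors {e}; q ∧ p there: e:F. ✗
e: successors {f}; q ∧ p there: f:T. ✓
f: no successors, so ◇(q ∧ p) fails. ✗
g: successors {h}; q ∧ p there: h:F. ✗
h: successors {h}; q ∧ p there: h:F. ✗
That's 1 of 8 worlds, so 1/8.

1/8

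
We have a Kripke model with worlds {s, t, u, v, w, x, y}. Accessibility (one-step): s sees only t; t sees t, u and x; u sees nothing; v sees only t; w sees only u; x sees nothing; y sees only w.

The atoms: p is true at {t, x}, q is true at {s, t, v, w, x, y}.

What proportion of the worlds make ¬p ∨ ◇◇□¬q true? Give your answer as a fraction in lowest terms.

6/7

s: ¬p is T, ◇◇□¬q is T. ✓
t: ¬p is F, ◇◇□¬q is T. ✓
u: ¬p is T, ◇◇□¬q is F. ✓
v: ¬p is T, ◇◇□¬q is T. ✓
w: ¬p is T, ◇◇□¬q is F. ✓
x: ¬p is F, ◇◇□¬q is F. ✗
y: ¬p is T, ◇◇□¬q is T. ✓
That's 6 of 7 worlds, so 6/7.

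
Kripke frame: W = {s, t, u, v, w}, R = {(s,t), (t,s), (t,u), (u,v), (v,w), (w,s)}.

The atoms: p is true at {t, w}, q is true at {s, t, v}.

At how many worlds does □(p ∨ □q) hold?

s: successors {t}; p ∨ □q there: t:T. ✓
t: successors {s, u}; p ∨ □q there: s:T, u:T. ✓
u: successors {v}; p ∨ □q there: v:F. ✗
v: successors {w}; p ∨ □q there: w:T. ✓
w: successors {s}; p ∨ □q there: s:T. ✓
Satisfying worlds: {s, t, v, w}.

4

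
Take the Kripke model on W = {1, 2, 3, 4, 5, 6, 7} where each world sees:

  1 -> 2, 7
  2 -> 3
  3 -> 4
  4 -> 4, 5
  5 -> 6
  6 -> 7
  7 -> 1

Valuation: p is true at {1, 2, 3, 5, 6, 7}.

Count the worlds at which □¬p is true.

1

1: successors {2, 7}; ¬p there: 2:F, 7:F. ✗
2: successors {3}; ¬p there: 3:F. ✗
3: successors {4}; ¬p there: 4:T. ✓
4: successors {4, 5}; ¬p there: 4:T, 5:F. ✗
5: successors {6}; ¬p there: 6:F. ✗
6: successors {7}; ¬p there: 7:F. ✗
7: successors {1}; ¬p there: 1:F. ✗
Satisfying worlds: {3}.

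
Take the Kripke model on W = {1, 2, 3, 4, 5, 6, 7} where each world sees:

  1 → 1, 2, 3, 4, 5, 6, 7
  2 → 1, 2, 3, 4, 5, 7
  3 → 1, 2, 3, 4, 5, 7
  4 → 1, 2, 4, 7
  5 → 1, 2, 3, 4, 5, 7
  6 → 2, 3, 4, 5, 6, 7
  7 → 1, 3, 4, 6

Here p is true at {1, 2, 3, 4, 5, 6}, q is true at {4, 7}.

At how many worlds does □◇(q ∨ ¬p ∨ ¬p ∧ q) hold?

1: successors {1, 2, 3, 4, 5, 6, 7}; ◇(q ∨ ¬p ∨ ¬p ∧ q) there: 1:T, 2:T, 3:T, 4:T, 5:T, 6:T, 7:T. ✓
2: successors {1, 2, 3, 4, 5, 7}; ◇(q ∨ ¬p ∨ ¬p ∧ q) there: 1:T, 2:T, 3:T, 4:T, 5:T, 7:T. ✓
3: successors {1, 2, 3, 4, 5, 7}; ◇(q ∨ ¬p ∨ ¬p ∧ q) there: 1:T, 2:T, 3:T, 4:T, 5:T, 7:T. ✓
4: successors {1, 2, 4, 7}; ◇(q ∨ ¬p ∨ ¬p ∧ q) there: 1:T, 2:T, 4:T, 7:T. ✓
5: successors {1, 2, 3, 4, 5, 7}; ◇(q ∨ ¬p ∨ ¬p ∧ q) there: 1:T, 2:T, 3:T, 4:T, 5:T, 7:T. ✓
6: successors {2, 3, 4, 5, 6, 7}; ◇(q ∨ ¬p ∨ ¬p ∧ q) there: 2:T, 3:T, 4:T, 5:T, 6:T, 7:T. ✓
7: successors {1, 3, 4, 6}; ◇(q ∨ ¬p ∨ ¬p ∧ q) there: 1:T, 3:T, 4:T, 6:T. ✓
Satisfying worlds: {1, 2, 3, 4, 5, 6, 7}.

7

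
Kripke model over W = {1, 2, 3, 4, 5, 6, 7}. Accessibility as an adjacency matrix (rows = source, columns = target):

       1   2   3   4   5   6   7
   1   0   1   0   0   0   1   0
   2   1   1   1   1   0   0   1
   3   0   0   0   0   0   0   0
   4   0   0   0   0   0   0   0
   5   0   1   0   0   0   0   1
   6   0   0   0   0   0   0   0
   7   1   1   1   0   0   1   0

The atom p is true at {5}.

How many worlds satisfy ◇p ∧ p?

1: ◇p is F, p is F. ✗
2: ◇p is F, p is F. ✗
3: ◇p is F, p is F. ✗
4: ◇p is F, p is F. ✗
5: ◇p is F, p is T. ✗
6: ◇p is F, p is F. ✗
7: ◇p is F, p is F. ✗
Satisfying worlds: ∅.

0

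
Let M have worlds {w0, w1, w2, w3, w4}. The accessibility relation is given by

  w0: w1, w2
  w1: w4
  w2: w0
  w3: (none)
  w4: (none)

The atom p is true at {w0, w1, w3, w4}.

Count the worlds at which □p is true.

w0: successors {w1, w2}; p there: w1:T, w2:F. ✗
w1: successors {w4}; p there: w4:T. ✓
w2: successors {w0}; p there: w0:T. ✓
w3: no successors, so □p holds vacuously. ✓
w4: no successors, so □p holds vacuously. ✓
Satisfying worlds: {w1, w2, w3, w4}.

4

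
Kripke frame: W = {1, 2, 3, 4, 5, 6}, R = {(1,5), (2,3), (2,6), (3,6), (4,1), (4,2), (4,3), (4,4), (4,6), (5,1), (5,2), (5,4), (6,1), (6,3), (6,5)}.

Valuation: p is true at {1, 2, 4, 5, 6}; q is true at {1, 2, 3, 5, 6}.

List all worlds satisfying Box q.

{1, 2, 3, 6}

1: successors {5}; q there: 5:T. ✓
2: successors {3, 6}; q there: 3:T, 6:T. ✓
3: successors {6}; q there: 6:T. ✓
4: successors {1, 2, 3, 4, 6}; q there: 1:T, 2:T, 3:T, 4:F, 6:T. ✗
5: successors {1, 2, 4}; q there: 1:T, 2:T, 4:F. ✗
6: successors {1, 3, 5}; q there: 1:T, 3:T, 5:T. ✓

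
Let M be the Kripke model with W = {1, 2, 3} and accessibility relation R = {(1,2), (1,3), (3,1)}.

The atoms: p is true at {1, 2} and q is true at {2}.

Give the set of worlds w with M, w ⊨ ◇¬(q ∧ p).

{1, 3}

1: successors {2, 3}; ¬(q ∧ p) there: 2:F, 3:T. ✓
2: no successors, so ◇¬(q ∧ p) fails. ✗
3: successors {1}; ¬(q ∧ p) there: 1:T. ✓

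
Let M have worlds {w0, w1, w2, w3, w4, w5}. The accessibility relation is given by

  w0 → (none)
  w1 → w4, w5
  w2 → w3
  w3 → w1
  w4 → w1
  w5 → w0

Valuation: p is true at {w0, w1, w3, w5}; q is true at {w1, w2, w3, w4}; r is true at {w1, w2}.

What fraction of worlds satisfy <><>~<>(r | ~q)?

1/6

w0: no successors, so <><>~<>(r | ~q) fails. ✗
w1: successors {w4, w5}; <>~<>(r | ~q) there: w4:F, w5:T. ✓
w2: successors {w3}; <>~<>(r | ~q) there: w3:F. ✗
w3: successors {w1}; <>~<>(r | ~q) there: w1:F. ✗
w4: successors {w1}; <>~<>(r | ~q) there: w1:F. ✗
w5: successors {w0}; <>~<>(r | ~q) there: w0:F. ✗
That's 1 of 6 worlds, so 1/6.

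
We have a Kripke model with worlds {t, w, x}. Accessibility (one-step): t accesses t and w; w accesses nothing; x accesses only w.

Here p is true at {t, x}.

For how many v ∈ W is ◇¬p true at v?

t: successors {t, w}; ¬p there: t:F, w:T. ✓
w: no successors, so ◇¬p fails. ✗
x: successors {w}; ¬p there: w:T. ✓
Satisfying worlds: {t, x}.

2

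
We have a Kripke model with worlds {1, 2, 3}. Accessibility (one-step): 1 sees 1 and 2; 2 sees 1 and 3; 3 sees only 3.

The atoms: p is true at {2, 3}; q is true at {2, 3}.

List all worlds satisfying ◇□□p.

{2, 3}

1: successors {1, 2}; □□p there: 1:F, 2:F. ✗
2: successors {1, 3}; □□p there: 1:F, 3:T. ✓
3: successors {3}; □□p there: 3:T. ✓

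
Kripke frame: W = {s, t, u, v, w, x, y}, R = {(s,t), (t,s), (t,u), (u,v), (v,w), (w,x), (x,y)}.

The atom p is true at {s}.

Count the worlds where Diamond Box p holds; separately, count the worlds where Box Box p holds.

1 and 2

For Diamond Box p:
s: successors {t}; Box p there: t:F. ✗
t: successors {s, u}; Box p there: s:F, u:F. ✗
u: successors {v}; Box p there: v:F. ✗
v: successors {w}; Box p there: w:F. ✗
w: successors {x}; Box p there: x:F. ✗
x: successors {y}; Box p there: y:T. ✓
y: no successors, so Diamond Box p fails. ✗
— 1 world.
For Box Box p:
s: successors {t}; Box p there: t:F. ✗
t: successors {s, u}; Box p there: s:F, u:F. ✗
u: successors {v}; Box p there: v:F. ✗
v: successors {w}; Box p there: w:F. ✗
w: successors {x}; Box p there: x:F. ✗
x: successors {y}; Box p there: y:T. ✓
y: no successors, so Box Box p holds vacuously. ✓
— 2 worlds.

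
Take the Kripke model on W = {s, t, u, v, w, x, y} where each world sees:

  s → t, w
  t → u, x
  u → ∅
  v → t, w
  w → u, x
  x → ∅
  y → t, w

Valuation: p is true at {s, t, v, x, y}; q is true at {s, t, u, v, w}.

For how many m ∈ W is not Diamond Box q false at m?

2

s: Diamond Box q is F. ✓
t: Diamond Box q is T. ✗
u: Diamond Box q is F. ✓
v: Diamond Box q is F. ✓
w: Diamond Box q is T. ✗
x: Diamond Box q is F. ✓
y: Diamond Box q is F. ✓
Satisfying worlds: {s, u, v, x, y}.
So not Diamond Box q fails at the other 2 worlds.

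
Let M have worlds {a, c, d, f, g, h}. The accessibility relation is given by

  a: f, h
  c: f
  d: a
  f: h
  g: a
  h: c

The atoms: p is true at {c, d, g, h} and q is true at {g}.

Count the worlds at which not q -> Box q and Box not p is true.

1

a: not q is T, Box q and Box not p is F. ✗
c: not q is T, Box q and Box not p is F. ✗
d: not q is T, Box q and Box not p is F. ✗
f: not q is T, Box q and Box not p is F. ✗
g: not q is F, Box q and Box not p is F. ✓
h: not q is T, Box q and Box not p is F. ✗
Satisfying worlds: {g}.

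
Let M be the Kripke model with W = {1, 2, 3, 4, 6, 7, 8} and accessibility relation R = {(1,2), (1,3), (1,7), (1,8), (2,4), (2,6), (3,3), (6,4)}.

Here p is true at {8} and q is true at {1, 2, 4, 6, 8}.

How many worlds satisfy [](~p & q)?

1: successors {2, 3, 7, 8}; ~p & q there: 2:T, 3:F, 7:F, 8:F. ✗
2: successors {4, 6}; ~p & q there: 4:T, 6:T. ✓
3: successors {3}; ~p & q there: 3:F. ✗
4: no successors, so [](~p & q) holds vacuously. ✓
6: successors {4}; ~p & q there: 4:T. ✓
7: no successors, so [](~p & q) holds vacuously. ✓
8: no successors, so [](~p & q) holds vacuously. ✓
Satisfying worlds: {2, 4, 6, 7, 8}.

5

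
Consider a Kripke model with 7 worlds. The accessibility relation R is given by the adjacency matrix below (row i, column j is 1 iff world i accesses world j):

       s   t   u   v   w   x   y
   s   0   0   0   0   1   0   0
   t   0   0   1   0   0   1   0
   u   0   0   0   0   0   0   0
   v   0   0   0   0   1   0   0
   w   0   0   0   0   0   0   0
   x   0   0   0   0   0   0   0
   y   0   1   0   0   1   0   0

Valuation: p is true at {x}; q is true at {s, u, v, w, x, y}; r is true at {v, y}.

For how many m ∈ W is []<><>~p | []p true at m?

3

s: []<><>~p is F, []p is F. ✗
t: []<><>~p is F, []p is F. ✗
u: []<><>~p is T, []p is T. ✓
v: []<><>~p is F, []p is F. ✗
w: []<><>~p is T, []p is T. ✓
x: []<><>~p is T, []p is T. ✓
y: []<><>~p is F, []p is F. ✗
Satisfying worlds: {u, w, x}.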